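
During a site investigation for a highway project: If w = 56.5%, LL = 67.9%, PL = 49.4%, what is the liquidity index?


Result: 0.384

Derivation:
First compute the plasticity index:
PI = LL - PL = 67.9 - 49.4 = 18.5
Then compute the liquidity index:
LI = (w - PL) / PI
LI = (56.5 - 49.4) / 18.5
LI = 0.384


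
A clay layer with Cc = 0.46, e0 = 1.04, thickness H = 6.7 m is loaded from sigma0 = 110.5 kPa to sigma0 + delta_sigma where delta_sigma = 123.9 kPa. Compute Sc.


Using Sc = Cc * H / (1 + e0) * log10((sigma0 + delta_sigma) / sigma0)
Stress ratio = (110.5 + 123.9) / 110.5 = 2.12127
log10(2.12127) = 0.326595
Cc * H / (1 + e0) = 0.46 * 6.7 / (1 + 1.04) = 1.51078
Sc = 1.51078 * 0.326595
Sc = 0.4934 m


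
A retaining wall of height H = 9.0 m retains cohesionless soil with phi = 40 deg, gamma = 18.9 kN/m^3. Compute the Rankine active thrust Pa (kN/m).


Compute active earth pressure coefficient:
Ka = tan^2(45 - phi/2) = tan^2(25.0) = 0.217443
Compute active force:
Pa = 0.5 * Ka * gamma * H^2
Pa = 0.5 * 0.217443 * 18.9 * 9.0^2
Pa = 166.44 kN/m


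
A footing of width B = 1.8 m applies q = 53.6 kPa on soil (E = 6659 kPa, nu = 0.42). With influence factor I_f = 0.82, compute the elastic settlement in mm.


Using Se = q * B * (1 - nu^2) * I_f / E
1 - nu^2 = 1 - 0.42^2 = 0.8236
Se = 53.6 * 1.8 * 0.8236 * 0.82 / 6659
Se = 0.009785 m
Convert to mm: Se = 0.009785 * 1000 = 9.785 mm


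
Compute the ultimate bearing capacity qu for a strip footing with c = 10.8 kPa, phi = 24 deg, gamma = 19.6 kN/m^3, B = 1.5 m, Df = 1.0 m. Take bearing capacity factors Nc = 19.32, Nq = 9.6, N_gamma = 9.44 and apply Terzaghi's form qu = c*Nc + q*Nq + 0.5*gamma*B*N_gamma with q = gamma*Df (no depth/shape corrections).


Compute qu = c*Nc + gamma*Df*Nq + 0.5*gamma*B*N_gamma
Term 1: 10.8 * 19.32 = 208.656
Term 2: 19.6 * 1.0 * 9.6 = 188.16
Term 3: 0.5 * 19.6 * 1.5 * 9.44 = 138.768
qu = 208.656 + 188.16 + 138.768
qu = 535.58 kPa


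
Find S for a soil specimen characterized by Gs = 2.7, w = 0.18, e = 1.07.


Using S = Gs * w / e
S = 2.7 * 0.18 / 1.07
S = 0.4542


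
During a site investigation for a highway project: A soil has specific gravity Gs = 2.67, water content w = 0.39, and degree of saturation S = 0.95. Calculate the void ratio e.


Result: 1.0961

Derivation:
Using the relation e = Gs * w / S
e = 2.67 * 0.39 / 0.95
e = 1.0961


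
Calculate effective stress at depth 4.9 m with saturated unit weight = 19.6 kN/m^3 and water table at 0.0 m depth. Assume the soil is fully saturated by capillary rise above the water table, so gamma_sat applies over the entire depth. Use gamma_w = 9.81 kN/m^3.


Result: 47.97 kPa

Derivation:
Total stress = gamma_sat * depth
sigma = 19.6 * 4.9 = 96.04 kPa
Pore water pressure u = gamma_w * (depth - d_wt)
u = 9.81 * (4.9 - 0.0) = 48.069 kPa
Effective stress = sigma - u
sigma' = 96.04 - 48.069 = 47.97 kPa


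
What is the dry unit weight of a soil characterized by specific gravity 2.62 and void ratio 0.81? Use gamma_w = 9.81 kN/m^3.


Using gamma_d = Gs * gamma_w / (1 + e)
gamma_d = 2.62 * 9.81 / (1 + 0.81)
gamma_d = 2.62 * 9.81 / 1.81
gamma_d = 14.2 kN/m^3


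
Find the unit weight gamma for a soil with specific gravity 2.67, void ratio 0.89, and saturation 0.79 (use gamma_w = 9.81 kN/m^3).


Using gamma = gamma_w * (Gs + S*e) / (1 + e)
Numerator: Gs + S*e = 2.67 + 0.79*0.89 = 3.3731
Denominator: 1 + e = 1 + 0.89 = 1.89
gamma = 9.81 * 3.3731 / 1.89
gamma = 17.508 kN/m^3


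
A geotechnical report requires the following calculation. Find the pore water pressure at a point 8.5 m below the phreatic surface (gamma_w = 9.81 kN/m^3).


Result: 83.39 kPa

Derivation:
Using u = gamma_w * h_w
u = 9.81 * 8.5
u = 83.39 kPa


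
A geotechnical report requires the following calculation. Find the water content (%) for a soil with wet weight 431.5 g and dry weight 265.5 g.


Using w = (m_wet - m_dry) / m_dry * 100
m_wet - m_dry = 431.5 - 265.5 = 166.0 g
w = 166.0 / 265.5 * 100
w = 62.52 %


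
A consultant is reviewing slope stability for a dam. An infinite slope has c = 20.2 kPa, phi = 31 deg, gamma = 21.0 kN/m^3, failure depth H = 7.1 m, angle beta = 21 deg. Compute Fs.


Result: 1.97

Derivation:
Using Fs = c / (gamma*H*sin(beta)*cos(beta)) + tan(phi)/tan(beta)
Cohesion contribution = 20.2 / (21.0*7.1*sin(21)*cos(21))
Cohesion contribution = 0.404942
Friction contribution = tan(31)/tan(21) = 1.5653
Fs = 0.404942 + 1.5653
Fs = 1.97


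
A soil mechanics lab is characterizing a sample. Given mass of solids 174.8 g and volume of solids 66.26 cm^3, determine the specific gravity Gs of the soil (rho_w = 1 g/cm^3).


Using Gs = m_s / (V_s * rho_w)
Since rho_w = 1 g/cm^3:
Gs = 174.8 / 66.26
Gs = 2.638


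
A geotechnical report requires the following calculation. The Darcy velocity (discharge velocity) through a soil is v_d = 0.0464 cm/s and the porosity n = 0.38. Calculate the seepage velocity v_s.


Using v_s = v_d / n
v_s = 0.0464 / 0.38
v_s = 0.12211 cm/s


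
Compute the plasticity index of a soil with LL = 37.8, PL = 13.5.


Using PI = LL - PL
PI = 37.8 - 13.5
PI = 24.3


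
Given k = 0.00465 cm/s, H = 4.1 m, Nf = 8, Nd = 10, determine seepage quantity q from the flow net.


Convert k to m/s for unit consistency with H:
k = 0.00465 cm/s = 0.00465 / 100 m/s = 4.65e-05 m/s
Using q = k * H * Nf / Nd
Nf / Nd = 8 / 10 = 0.8
q = 4.65e-05 * 4.1 * 0.8
q = 0.0001525 m^3/s per m


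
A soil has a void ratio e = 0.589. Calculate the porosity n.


Result: 0.3707

Derivation:
Using the relation n = e / (1 + e)
n = 0.589 / (1 + 0.589)
n = 0.589 / 1.589
n = 0.3707


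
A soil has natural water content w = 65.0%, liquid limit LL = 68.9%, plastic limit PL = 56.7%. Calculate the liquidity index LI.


First compute the plasticity index:
PI = LL - PL = 68.9 - 56.7 = 12.2
Then compute the liquidity index:
LI = (w - PL) / PI
LI = (65.0 - 56.7) / 12.2
LI = 0.68


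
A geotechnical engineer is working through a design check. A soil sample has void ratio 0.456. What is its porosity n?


Using the relation n = e / (1 + e)
n = 0.456 / (1 + 0.456)
n = 0.456 / 1.456
n = 0.3132


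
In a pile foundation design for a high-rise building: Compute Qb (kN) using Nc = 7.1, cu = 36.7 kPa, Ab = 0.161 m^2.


Result: 41.95 kN

Derivation:
Using Qb = Nc * cu * Ab
Qb = 7.1 * 36.7 * 0.161
Qb = 41.95 kN


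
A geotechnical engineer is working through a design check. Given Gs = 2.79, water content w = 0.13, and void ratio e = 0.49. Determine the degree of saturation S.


Using S = Gs * w / e
S = 2.79 * 0.13 / 0.49
S = 0.7402


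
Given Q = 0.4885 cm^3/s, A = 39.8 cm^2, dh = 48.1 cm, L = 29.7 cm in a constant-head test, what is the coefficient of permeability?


Compute hydraulic gradient:
i = dh / L = 48.1 / 29.7 = 1.61953
Then apply Darcy's law:
k = Q / (A * i)
k = 0.4885 / (39.8 * 1.61953)
k = 0.4885 / 64.4572
k = 0.007579 cm/s


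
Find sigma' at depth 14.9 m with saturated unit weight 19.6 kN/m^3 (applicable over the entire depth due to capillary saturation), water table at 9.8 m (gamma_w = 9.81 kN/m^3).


Result: 242.01 kPa

Derivation:
Total stress = gamma_sat * depth
sigma = 19.6 * 14.9 = 292.04 kPa
Pore water pressure u = gamma_w * (depth - d_wt)
u = 9.81 * (14.9 - 9.8) = 50.031 kPa
Effective stress = sigma - u
sigma' = 292.04 - 50.031 = 242.01 kPa


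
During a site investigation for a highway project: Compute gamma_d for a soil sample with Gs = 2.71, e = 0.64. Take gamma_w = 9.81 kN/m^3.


Using gamma_d = Gs * gamma_w / (1 + e)
gamma_d = 2.71 * 9.81 / (1 + 0.64)
gamma_d = 2.71 * 9.81 / 1.64
gamma_d = 16.21 kN/m^3


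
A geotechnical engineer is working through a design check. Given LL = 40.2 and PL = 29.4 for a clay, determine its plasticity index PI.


Using PI = LL - PL
PI = 40.2 - 29.4
PI = 10.8


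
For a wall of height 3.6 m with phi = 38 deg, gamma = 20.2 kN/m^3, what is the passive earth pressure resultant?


Compute passive earth pressure coefficient:
Kp = tan^2(45 + phi/2) = tan^2(64.0) = 4.203746
Compute passive force:
Pp = 0.5 * Kp * gamma * H^2
Pp = 0.5 * 4.203746 * 20.2 * 3.6^2
Pp = 550.25 kN/m


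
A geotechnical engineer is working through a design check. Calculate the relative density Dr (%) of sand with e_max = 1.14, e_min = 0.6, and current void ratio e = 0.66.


Result: 88.89 %

Derivation:
Using Dr = (e_max - e) / (e_max - e_min) * 100
e_max - e = 1.14 - 0.66 = 0.48
e_max - e_min = 1.14 - 0.6 = 0.54
Dr = 0.48 / 0.54 * 100
Dr = 88.89 %


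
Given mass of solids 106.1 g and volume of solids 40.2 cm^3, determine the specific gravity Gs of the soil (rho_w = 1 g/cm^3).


Using Gs = m_s / (V_s * rho_w)
Since rho_w = 1 g/cm^3:
Gs = 106.1 / 40.2
Gs = 2.639


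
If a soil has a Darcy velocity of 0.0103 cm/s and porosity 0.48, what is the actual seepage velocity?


Result: 0.02146 cm/s

Derivation:
Using v_s = v_d / n
v_s = 0.0103 / 0.48
v_s = 0.02146 cm/s


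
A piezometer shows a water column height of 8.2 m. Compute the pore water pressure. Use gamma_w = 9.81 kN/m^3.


Using u = gamma_w * h_w
u = 9.81 * 8.2
u = 80.44 kPa


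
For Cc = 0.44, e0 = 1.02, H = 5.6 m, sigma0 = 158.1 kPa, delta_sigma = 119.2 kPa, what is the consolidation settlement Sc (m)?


Using Sc = Cc * H / (1 + e0) * log10((sigma0 + delta_sigma) / sigma0)
Stress ratio = (158.1 + 119.2) / 158.1 = 1.75395
log10(1.75395) = 0.244018
Cc * H / (1 + e0) = 0.44 * 5.6 / (1 + 1.02) = 1.2198
Sc = 1.2198 * 0.244018
Sc = 0.2977 m


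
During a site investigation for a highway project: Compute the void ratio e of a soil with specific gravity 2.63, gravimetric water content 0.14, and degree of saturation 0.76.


Using the relation e = Gs * w / S
e = 2.63 * 0.14 / 0.76
e = 0.4845


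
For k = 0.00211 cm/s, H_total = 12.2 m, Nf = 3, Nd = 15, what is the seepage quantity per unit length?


Result: 5.148e-05 m^3/s per m

Derivation:
Convert k to m/s for unit consistency with H:
k = 0.00211 cm/s = 0.00211 / 100 m/s = 2.11e-05 m/s
Using q = k * H * Nf / Nd
Nf / Nd = 3 / 15 = 0.2
q = 2.11e-05 * 12.2 * 0.2
q = 5.148e-05 m^3/s per m


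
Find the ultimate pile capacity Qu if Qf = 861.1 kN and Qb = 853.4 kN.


Using Qu = Qf + Qb
Qu = 861.1 + 853.4
Qu = 1714.5 kN


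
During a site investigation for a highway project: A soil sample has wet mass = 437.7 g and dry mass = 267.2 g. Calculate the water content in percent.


Result: 63.81 %

Derivation:
Using w = (m_wet - m_dry) / m_dry * 100
m_wet - m_dry = 437.7 - 267.2 = 170.5 g
w = 170.5 / 267.2 * 100
w = 63.81 %


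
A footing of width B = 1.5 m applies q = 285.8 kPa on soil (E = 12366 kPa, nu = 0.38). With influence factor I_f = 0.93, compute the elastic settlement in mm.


Using Se = q * B * (1 - nu^2) * I_f / E
1 - nu^2 = 1 - 0.38^2 = 0.8556
Se = 285.8 * 1.5 * 0.8556 * 0.93 / 12366
Se = 0.027585 m
Convert to mm: Se = 0.027585 * 1000 = 27.585 mm


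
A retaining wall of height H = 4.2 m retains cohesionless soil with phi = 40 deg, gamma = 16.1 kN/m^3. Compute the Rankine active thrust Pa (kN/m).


Compute active earth pressure coefficient:
Ka = tan^2(45 - phi/2) = tan^2(25.0) = 0.217443
Compute active force:
Pa = 0.5 * Ka * gamma * H^2
Pa = 0.5 * 0.217443 * 16.1 * 4.2^2
Pa = 30.88 kN/m


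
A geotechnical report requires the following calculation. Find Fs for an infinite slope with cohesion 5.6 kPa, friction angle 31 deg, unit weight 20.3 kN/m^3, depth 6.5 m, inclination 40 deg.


Result: 0.802

Derivation:
Using Fs = c / (gamma*H*sin(beta)*cos(beta)) + tan(phi)/tan(beta)
Cohesion contribution = 5.6 / (20.3*6.5*sin(40)*cos(40))
Cohesion contribution = 0.0861901
Friction contribution = tan(31)/tan(40) = 0.716078
Fs = 0.0861901 + 0.716078
Fs = 0.802


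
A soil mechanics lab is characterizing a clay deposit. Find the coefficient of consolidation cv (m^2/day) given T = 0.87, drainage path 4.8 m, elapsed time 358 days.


Using cv = T * H_dr^2 / t
H_dr^2 = 4.8^2 = 23.04
cv = 0.87 * 23.04 / 358
cv = 0.05599 m^2/day


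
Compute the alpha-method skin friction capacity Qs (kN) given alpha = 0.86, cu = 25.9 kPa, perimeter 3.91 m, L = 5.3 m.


Result: 461.58 kN

Derivation:
Using Qs = alpha * cu * perimeter * L
Qs = 0.86 * 25.9 * 3.91 * 5.3
Qs = 461.58 kN


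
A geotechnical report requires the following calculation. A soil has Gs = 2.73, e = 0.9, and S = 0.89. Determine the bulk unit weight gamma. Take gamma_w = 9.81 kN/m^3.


Using gamma = gamma_w * (Gs + S*e) / (1 + e)
Numerator: Gs + S*e = 2.73 + 0.89*0.9 = 3.531
Denominator: 1 + e = 1 + 0.9 = 1.9
gamma = 9.81 * 3.531 / 1.9
gamma = 18.231 kN/m^3


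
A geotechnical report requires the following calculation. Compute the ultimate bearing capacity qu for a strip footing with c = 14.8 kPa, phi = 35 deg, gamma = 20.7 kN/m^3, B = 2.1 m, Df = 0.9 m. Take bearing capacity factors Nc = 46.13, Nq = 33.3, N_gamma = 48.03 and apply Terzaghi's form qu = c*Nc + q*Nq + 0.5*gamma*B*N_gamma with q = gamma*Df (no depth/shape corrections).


Result: 2347.04 kPa

Derivation:
Compute qu = c*Nc + gamma*Df*Nq + 0.5*gamma*B*N_gamma
Term 1: 14.8 * 46.13 = 682.724
Term 2: 20.7 * 0.9 * 33.3 = 620.379
Term 3: 0.5 * 20.7 * 2.1 * 48.03 = 1043.93205
qu = 682.724 + 620.379 + 1043.93205
qu = 2347.04 kPa


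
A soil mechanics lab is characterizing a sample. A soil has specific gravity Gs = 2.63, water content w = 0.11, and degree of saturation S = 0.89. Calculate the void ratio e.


Using the relation e = Gs * w / S
e = 2.63 * 0.11 / 0.89
e = 0.3251


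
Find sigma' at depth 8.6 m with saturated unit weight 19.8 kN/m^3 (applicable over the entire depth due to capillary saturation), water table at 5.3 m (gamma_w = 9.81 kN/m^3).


Result: 137.91 kPa

Derivation:
Total stress = gamma_sat * depth
sigma = 19.8 * 8.6 = 170.28 kPa
Pore water pressure u = gamma_w * (depth - d_wt)
u = 9.81 * (8.6 - 5.3) = 32.373 kPa
Effective stress = sigma - u
sigma' = 170.28 - 32.373 = 137.91 kPa


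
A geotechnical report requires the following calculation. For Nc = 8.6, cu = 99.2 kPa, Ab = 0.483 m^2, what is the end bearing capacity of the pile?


Result: 412.06 kN

Derivation:
Using Qb = Nc * cu * Ab
Qb = 8.6 * 99.2 * 0.483
Qb = 412.06 kN


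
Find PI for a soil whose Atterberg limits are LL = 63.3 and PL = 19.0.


Using PI = LL - PL
PI = 63.3 - 19.0
PI = 44.3


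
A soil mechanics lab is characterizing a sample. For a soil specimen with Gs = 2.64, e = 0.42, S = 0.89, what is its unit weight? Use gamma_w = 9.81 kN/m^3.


Using gamma = gamma_w * (Gs + S*e) / (1 + e)
Numerator: Gs + S*e = 2.64 + 0.89*0.42 = 3.0138
Denominator: 1 + e = 1 + 0.42 = 1.42
gamma = 9.81 * 3.0138 / 1.42
gamma = 20.821 kN/m^3


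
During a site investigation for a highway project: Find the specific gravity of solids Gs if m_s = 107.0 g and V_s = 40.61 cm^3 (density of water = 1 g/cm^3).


Result: 2.635

Derivation:
Using Gs = m_s / (V_s * rho_w)
Since rho_w = 1 g/cm^3:
Gs = 107.0 / 40.61
Gs = 2.635


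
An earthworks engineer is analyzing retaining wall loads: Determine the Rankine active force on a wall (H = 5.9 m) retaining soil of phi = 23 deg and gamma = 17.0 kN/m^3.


Compute active earth pressure coefficient:
Ka = tan^2(45 - phi/2) = tan^2(33.5) = 0.438092
Compute active force:
Pa = 0.5 * Ka * gamma * H^2
Pa = 0.5 * 0.438092 * 17.0 * 5.9^2
Pa = 129.62 kN/m


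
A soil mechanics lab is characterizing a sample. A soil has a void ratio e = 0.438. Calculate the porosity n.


Result: 0.3046

Derivation:
Using the relation n = e / (1 + e)
n = 0.438 / (1 + 0.438)
n = 0.438 / 1.438
n = 0.3046


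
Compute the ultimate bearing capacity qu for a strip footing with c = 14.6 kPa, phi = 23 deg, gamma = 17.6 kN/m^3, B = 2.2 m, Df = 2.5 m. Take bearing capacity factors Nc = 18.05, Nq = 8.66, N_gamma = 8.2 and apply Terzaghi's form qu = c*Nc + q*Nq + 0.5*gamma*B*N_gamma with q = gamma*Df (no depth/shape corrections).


Result: 803.32 kPa

Derivation:
Compute qu = c*Nc + gamma*Df*Nq + 0.5*gamma*B*N_gamma
Term 1: 14.6 * 18.05 = 263.53
Term 2: 17.6 * 2.5 * 8.66 = 381.04
Term 3: 0.5 * 17.6 * 2.2 * 8.2 = 158.752
qu = 263.53 + 381.04 + 158.752
qu = 803.32 kPa


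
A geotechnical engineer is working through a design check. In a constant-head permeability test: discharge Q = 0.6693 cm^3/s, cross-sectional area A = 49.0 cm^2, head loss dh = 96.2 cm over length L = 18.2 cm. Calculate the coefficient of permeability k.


Result: 0.002584 cm/s

Derivation:
Compute hydraulic gradient:
i = dh / L = 96.2 / 18.2 = 5.28571
Then apply Darcy's law:
k = Q / (A * i)
k = 0.6693 / (49.0 * 5.28571)
k = 0.6693 / 259
k = 0.002584 cm/s


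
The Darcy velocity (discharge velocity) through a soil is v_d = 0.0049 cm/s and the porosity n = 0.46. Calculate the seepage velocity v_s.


Result: 0.01065 cm/s

Derivation:
Using v_s = v_d / n
v_s = 0.0049 / 0.46
v_s = 0.01065 cm/s


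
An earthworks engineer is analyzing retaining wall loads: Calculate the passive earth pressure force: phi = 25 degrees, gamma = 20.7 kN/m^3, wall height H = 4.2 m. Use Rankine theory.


Compute passive earth pressure coefficient:
Kp = tan^2(45 + phi/2) = tan^2(57.5) = 2.463913
Compute passive force:
Pp = 0.5 * Kp * gamma * H^2
Pp = 0.5 * 2.463913 * 20.7 * 4.2^2
Pp = 449.85 kN/m


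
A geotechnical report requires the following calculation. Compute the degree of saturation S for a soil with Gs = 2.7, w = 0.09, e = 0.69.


Result: 0.3522

Derivation:
Using S = Gs * w / e
S = 2.7 * 0.09 / 0.69
S = 0.3522


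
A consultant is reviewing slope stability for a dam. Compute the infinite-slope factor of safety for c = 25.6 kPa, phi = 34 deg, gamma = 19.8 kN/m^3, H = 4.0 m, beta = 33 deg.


Using Fs = c / (gamma*H*sin(beta)*cos(beta)) + tan(phi)/tan(beta)
Cohesion contribution = 25.6 / (19.8*4.0*sin(33)*cos(33))
Cohesion contribution = 0.707644
Friction contribution = tan(34)/tan(33) = 1.03865
Fs = 0.707644 + 1.03865
Fs = 1.746


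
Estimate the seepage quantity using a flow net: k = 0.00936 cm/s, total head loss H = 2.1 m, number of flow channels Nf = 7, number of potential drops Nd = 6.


Convert k to m/s for unit consistency with H:
k = 0.00936 cm/s = 0.00936 / 100 m/s = 9.36e-05 m/s
Using q = k * H * Nf / Nd
Nf / Nd = 7 / 6 = 1.1667
q = 9.36e-05 * 2.1 * 1.1667
q = 0.0002293 m^3/s per m


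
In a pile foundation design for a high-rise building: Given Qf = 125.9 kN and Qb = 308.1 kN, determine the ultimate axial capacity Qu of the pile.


Using Qu = Qf + Qb
Qu = 125.9 + 308.1
Qu = 434.0 kN


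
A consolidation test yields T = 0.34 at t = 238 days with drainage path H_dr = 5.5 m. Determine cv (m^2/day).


Result: 0.04321 m^2/day

Derivation:
Using cv = T * H_dr^2 / t
H_dr^2 = 5.5^2 = 30.25
cv = 0.34 * 30.25 / 238
cv = 0.04321 m^2/day


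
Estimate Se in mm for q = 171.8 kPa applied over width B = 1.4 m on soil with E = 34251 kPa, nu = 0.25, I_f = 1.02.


Using Se = q * B * (1 - nu^2) * I_f / E
1 - nu^2 = 1 - 0.25^2 = 0.9375
Se = 171.8 * 1.4 * 0.9375 * 1.02 / 34251
Se = 0.006715 m
Convert to mm: Se = 0.006715 * 1000 = 6.715 mm


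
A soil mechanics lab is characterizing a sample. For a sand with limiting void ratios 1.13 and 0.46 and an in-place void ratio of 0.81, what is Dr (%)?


Using Dr = (e_max - e) / (e_max - e_min) * 100
e_max - e = 1.13 - 0.81 = 0.32
e_max - e_min = 1.13 - 0.46 = 0.67
Dr = 0.32 / 0.67 * 100
Dr = 47.76 %


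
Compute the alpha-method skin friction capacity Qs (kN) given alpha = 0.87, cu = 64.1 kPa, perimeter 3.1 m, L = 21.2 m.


Using Qs = alpha * cu * perimeter * L
Qs = 0.87 * 64.1 * 3.1 * 21.2
Qs = 3665.01 kN


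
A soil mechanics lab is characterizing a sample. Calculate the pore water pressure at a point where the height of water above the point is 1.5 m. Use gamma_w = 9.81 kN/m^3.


Using u = gamma_w * h_w
u = 9.81 * 1.5
u = 14.71 kPa


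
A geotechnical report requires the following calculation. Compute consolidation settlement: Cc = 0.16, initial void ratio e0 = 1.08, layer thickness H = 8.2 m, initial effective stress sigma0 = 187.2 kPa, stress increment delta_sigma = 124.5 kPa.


Using Sc = Cc * H / (1 + e0) * log10((sigma0 + delta_sigma) / sigma0)
Stress ratio = (187.2 + 124.5) / 187.2 = 1.66506
log10(1.66506) = 0.221431
Cc * H / (1 + e0) = 0.16 * 8.2 / (1 + 1.08) = 0.630769
Sc = 0.630769 * 0.221431
Sc = 0.1397 m


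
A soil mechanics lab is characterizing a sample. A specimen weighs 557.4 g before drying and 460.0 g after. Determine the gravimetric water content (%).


Using w = (m_wet - m_dry) / m_dry * 100
m_wet - m_dry = 557.4 - 460.0 = 97.4 g
w = 97.4 / 460.0 * 100
w = 21.17 %


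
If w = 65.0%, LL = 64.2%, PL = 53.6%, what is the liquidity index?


First compute the plasticity index:
PI = LL - PL = 64.2 - 53.6 = 10.6
Then compute the liquidity index:
LI = (w - PL) / PI
LI = (65.0 - 53.6) / 10.6
LI = 1.075


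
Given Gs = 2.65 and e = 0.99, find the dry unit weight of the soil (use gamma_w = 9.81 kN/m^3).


Result: 13.064 kN/m^3

Derivation:
Using gamma_d = Gs * gamma_w / (1 + e)
gamma_d = 2.65 * 9.81 / (1 + 0.99)
gamma_d = 2.65 * 9.81 / 1.99
gamma_d = 13.064 kN/m^3


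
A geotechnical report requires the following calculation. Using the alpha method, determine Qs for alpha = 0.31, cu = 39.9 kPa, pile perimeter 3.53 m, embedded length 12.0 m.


Result: 523.95 kN

Derivation:
Using Qs = alpha * cu * perimeter * L
Qs = 0.31 * 39.9 * 3.53 * 12.0
Qs = 523.95 kN


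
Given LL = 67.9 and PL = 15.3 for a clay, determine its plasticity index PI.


Using PI = LL - PL
PI = 67.9 - 15.3
PI = 52.6


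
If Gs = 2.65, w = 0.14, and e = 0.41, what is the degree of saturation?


Using S = Gs * w / e
S = 2.65 * 0.14 / 0.41
S = 0.9049


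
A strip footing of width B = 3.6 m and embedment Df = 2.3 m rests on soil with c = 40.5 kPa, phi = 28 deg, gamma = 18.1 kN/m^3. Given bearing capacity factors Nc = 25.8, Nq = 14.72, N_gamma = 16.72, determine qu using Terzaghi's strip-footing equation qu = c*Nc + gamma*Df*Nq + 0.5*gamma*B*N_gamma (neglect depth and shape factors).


Result: 2202.43 kPa

Derivation:
Compute qu = c*Nc + gamma*Df*Nq + 0.5*gamma*B*N_gamma
Term 1: 40.5 * 25.8 = 1044.9
Term 2: 18.1 * 2.3 * 14.72 = 612.7936
Term 3: 0.5 * 18.1 * 3.6 * 16.72 = 544.7376
qu = 1044.9 + 612.7936 + 544.7376
qu = 2202.43 kPa


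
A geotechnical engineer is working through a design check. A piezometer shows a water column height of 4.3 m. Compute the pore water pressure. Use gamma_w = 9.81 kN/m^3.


Result: 42.18 kPa

Derivation:
Using u = gamma_w * h_w
u = 9.81 * 4.3
u = 42.18 kPa


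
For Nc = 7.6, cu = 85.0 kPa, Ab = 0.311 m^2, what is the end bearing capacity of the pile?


Using Qb = Nc * cu * Ab
Qb = 7.6 * 85.0 * 0.311
Qb = 200.91 kN


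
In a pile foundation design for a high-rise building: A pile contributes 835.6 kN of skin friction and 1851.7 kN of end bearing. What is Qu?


Using Qu = Qf + Qb
Qu = 835.6 + 1851.7
Qu = 2687.3 kN


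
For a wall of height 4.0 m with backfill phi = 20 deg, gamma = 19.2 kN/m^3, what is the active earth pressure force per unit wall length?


Result: 75.31 kN/m

Derivation:
Compute active earth pressure coefficient:
Ka = tan^2(45 - phi/2) = tan^2(35.0) = 0.490291
Compute active force:
Pa = 0.5 * Ka * gamma * H^2
Pa = 0.5 * 0.490291 * 19.2 * 4.0^2
Pa = 75.31 kN/m


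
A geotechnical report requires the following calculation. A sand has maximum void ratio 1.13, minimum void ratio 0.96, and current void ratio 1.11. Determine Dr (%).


Using Dr = (e_max - e) / (e_max - e_min) * 100
e_max - e = 1.13 - 1.11 = 0.02
e_max - e_min = 1.13 - 0.96 = 0.17
Dr = 0.02 / 0.17 * 100
Dr = 11.76 %


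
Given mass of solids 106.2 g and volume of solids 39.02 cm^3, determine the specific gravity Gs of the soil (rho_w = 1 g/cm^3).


Using Gs = m_s / (V_s * rho_w)
Since rho_w = 1 g/cm^3:
Gs = 106.2 / 39.02
Gs = 2.722


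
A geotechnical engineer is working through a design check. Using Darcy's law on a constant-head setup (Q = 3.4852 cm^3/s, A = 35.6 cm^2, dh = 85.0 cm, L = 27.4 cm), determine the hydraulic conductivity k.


Compute hydraulic gradient:
i = dh / L = 85.0 / 27.4 = 3.10219
Then apply Darcy's law:
k = Q / (A * i)
k = 3.4852 / (35.6 * 3.10219)
k = 3.4852 / 110.438
k = 0.031558 cm/s


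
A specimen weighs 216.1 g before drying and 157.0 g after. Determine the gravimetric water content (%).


Using w = (m_wet - m_dry) / m_dry * 100
m_wet - m_dry = 216.1 - 157.0 = 59.1 g
w = 59.1 / 157.0 * 100
w = 37.64 %


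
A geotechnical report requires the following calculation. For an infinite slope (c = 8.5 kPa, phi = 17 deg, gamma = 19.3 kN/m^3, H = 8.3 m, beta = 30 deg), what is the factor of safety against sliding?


Using Fs = c / (gamma*H*sin(beta)*cos(beta)) + tan(phi)/tan(beta)
Cohesion contribution = 8.5 / (19.3*8.3*sin(30)*cos(30))
Cohesion contribution = 0.122541
Friction contribution = tan(17)/tan(30) = 0.529541
Fs = 0.122541 + 0.529541
Fs = 0.652


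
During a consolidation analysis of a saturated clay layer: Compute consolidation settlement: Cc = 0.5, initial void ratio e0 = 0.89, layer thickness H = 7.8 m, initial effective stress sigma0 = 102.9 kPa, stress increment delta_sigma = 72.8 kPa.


Using Sc = Cc * H / (1 + e0) * log10((sigma0 + delta_sigma) / sigma0)
Stress ratio = (102.9 + 72.8) / 102.9 = 1.70748
log10(1.70748) = 0.232356
Cc * H / (1 + e0) = 0.5 * 7.8 / (1 + 0.89) = 2.06349
Sc = 2.06349 * 0.232356
Sc = 0.4795 m


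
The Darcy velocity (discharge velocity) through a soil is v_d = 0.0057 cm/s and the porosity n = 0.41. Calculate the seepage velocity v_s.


Using v_s = v_d / n
v_s = 0.0057 / 0.41
v_s = 0.0139 cm/s


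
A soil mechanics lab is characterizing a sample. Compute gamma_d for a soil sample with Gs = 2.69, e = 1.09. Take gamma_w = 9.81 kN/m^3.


Using gamma_d = Gs * gamma_w / (1 + e)
gamma_d = 2.69 * 9.81 / (1 + 1.09)
gamma_d = 2.69 * 9.81 / 2.09
gamma_d = 12.626 kN/m^3


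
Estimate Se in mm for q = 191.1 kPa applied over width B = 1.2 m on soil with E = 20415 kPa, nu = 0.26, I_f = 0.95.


Result: 9.95 mm

Derivation:
Using Se = q * B * (1 - nu^2) * I_f / E
1 - nu^2 = 1 - 0.26^2 = 0.9324
Se = 191.1 * 1.2 * 0.9324 * 0.95 / 20415
Se = 0.009950 m
Convert to mm: Se = 0.009950 * 1000 = 9.95 mm


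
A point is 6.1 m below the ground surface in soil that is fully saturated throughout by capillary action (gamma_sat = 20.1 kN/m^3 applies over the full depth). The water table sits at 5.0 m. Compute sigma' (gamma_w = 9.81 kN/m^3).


Total stress = gamma_sat * depth
sigma = 20.1 * 6.1 = 122.61 kPa
Pore water pressure u = gamma_w * (depth - d_wt)
u = 9.81 * (6.1 - 5.0) = 10.791 kPa
Effective stress = sigma - u
sigma' = 122.61 - 10.791 = 111.82 kPa


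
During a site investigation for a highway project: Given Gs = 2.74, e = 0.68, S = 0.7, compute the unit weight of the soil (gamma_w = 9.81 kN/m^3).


Using gamma = gamma_w * (Gs + S*e) / (1 + e)
Numerator: Gs + S*e = 2.74 + 0.7*0.68 = 3.216
Denominator: 1 + e = 1 + 0.68 = 1.68
gamma = 9.81 * 3.216 / 1.68
gamma = 18.779 kN/m^3


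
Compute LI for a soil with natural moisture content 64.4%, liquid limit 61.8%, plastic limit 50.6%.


First compute the plasticity index:
PI = LL - PL = 61.8 - 50.6 = 11.2
Then compute the liquidity index:
LI = (w - PL) / PI
LI = (64.4 - 50.6) / 11.2
LI = 1.232


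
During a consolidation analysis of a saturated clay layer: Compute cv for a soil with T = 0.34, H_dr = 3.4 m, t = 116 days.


Using cv = T * H_dr^2 / t
H_dr^2 = 3.4^2 = 11.56
cv = 0.34 * 11.56 / 116
cv = 0.03388 m^2/day


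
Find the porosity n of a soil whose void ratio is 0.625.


Using the relation n = e / (1 + e)
n = 0.625 / (1 + 0.625)
n = 0.625 / 1.625
n = 0.3846


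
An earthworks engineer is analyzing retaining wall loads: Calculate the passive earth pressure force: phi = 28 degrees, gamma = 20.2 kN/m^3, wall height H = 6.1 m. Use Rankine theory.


Compute passive earth pressure coefficient:
Kp = tan^2(45 + phi/2) = tan^2(59.0) = 2.769826
Compute passive force:
Pp = 0.5 * Kp * gamma * H^2
Pp = 0.5 * 2.769826 * 20.2 * 6.1^2
Pp = 1040.96 kN/m


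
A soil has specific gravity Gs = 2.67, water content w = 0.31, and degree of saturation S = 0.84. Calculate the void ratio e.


Using the relation e = Gs * w / S
e = 2.67 * 0.31 / 0.84
e = 0.9854


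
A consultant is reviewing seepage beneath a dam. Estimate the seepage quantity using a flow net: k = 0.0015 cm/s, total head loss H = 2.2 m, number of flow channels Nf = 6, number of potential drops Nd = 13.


Convert k to m/s for unit consistency with H:
k = 0.0015 cm/s = 0.0015 / 100 m/s = 1.5e-05 m/s
Using q = k * H * Nf / Nd
Nf / Nd = 6 / 13 = 0.4615
q = 1.5e-05 * 2.2 * 0.4615
q = 1.523e-05 m^3/s per m


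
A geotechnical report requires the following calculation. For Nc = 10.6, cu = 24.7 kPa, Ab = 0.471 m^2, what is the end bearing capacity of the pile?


Result: 123.32 kN

Derivation:
Using Qb = Nc * cu * Ab
Qb = 10.6 * 24.7 * 0.471
Qb = 123.32 kN


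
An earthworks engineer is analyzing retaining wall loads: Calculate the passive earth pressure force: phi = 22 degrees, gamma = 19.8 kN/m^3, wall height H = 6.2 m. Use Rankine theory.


Compute passive earth pressure coefficient:
Kp = tan^2(45 + phi/2) = tan^2(56.0) = 2.197987
Compute passive force:
Pp = 0.5 * Kp * gamma * H^2
Pp = 0.5 * 2.197987 * 19.8 * 6.2^2
Pp = 836.46 kN/m


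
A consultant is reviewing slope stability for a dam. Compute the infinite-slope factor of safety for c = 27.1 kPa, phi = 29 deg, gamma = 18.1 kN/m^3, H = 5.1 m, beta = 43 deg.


Using Fs = c / (gamma*H*sin(beta)*cos(beta)) + tan(phi)/tan(beta)
Cohesion contribution = 27.1 / (18.1*5.1*sin(43)*cos(43))
Cohesion contribution = 0.588586
Friction contribution = tan(29)/tan(43) = 0.594424
Fs = 0.588586 + 0.594424
Fs = 1.183


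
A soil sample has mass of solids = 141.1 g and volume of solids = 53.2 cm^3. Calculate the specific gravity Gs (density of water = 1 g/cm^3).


Result: 2.652

Derivation:
Using Gs = m_s / (V_s * rho_w)
Since rho_w = 1 g/cm^3:
Gs = 141.1 / 53.2
Gs = 2.652


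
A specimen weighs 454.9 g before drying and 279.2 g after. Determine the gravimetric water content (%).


Using w = (m_wet - m_dry) / m_dry * 100
m_wet - m_dry = 454.9 - 279.2 = 175.7 g
w = 175.7 / 279.2 * 100
w = 62.93 %


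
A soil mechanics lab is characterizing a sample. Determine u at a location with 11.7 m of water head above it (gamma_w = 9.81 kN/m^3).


Using u = gamma_w * h_w
u = 9.81 * 11.7
u = 114.78 kPa


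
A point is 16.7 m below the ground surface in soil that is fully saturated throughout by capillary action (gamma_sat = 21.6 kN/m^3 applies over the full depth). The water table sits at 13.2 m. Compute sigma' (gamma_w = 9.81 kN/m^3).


Total stress = gamma_sat * depth
sigma = 21.6 * 16.7 = 360.72 kPa
Pore water pressure u = gamma_w * (depth - d_wt)
u = 9.81 * (16.7 - 13.2) = 34.335 kPa
Effective stress = sigma - u
sigma' = 360.72 - 34.335 = 326.39 kPa


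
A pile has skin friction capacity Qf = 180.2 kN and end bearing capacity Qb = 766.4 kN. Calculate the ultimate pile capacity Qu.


Using Qu = Qf + Qb
Qu = 180.2 + 766.4
Qu = 946.6 kN


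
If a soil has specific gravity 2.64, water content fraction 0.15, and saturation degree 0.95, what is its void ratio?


Result: 0.4168

Derivation:
Using the relation e = Gs * w / S
e = 2.64 * 0.15 / 0.95
e = 0.4168


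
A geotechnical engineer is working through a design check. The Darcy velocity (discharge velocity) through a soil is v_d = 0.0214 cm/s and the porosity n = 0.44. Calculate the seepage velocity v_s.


Using v_s = v_d / n
v_s = 0.0214 / 0.44
v_s = 0.04864 cm/s


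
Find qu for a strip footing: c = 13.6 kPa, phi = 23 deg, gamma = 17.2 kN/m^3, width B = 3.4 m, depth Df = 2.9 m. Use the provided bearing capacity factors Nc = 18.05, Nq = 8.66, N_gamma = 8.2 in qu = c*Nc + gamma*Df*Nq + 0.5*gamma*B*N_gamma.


Result: 917.21 kPa

Derivation:
Compute qu = c*Nc + gamma*Df*Nq + 0.5*gamma*B*N_gamma
Term 1: 13.6 * 18.05 = 245.48
Term 2: 17.2 * 2.9 * 8.66 = 431.9608
Term 3: 0.5 * 17.2 * 3.4 * 8.2 = 239.768
qu = 245.48 + 431.9608 + 239.768
qu = 917.21 kPa


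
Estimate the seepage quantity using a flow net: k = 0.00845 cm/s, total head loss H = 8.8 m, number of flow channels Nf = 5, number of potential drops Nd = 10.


Convert k to m/s for unit consistency with H:
k = 0.00845 cm/s = 0.00845 / 100 m/s = 8.45e-05 m/s
Using q = k * H * Nf / Nd
Nf / Nd = 5 / 10 = 0.5
q = 8.45e-05 * 8.8 * 0.5
q = 0.0003718 m^3/s per m


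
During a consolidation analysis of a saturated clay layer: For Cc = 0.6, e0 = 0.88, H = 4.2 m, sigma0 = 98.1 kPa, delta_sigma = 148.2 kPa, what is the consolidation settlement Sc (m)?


Using Sc = Cc * H / (1 + e0) * log10((sigma0 + delta_sigma) / sigma0)
Stress ratio = (98.1 + 148.2) / 98.1 = 2.5107
log10(2.5107) = 0.399795
Cc * H / (1 + e0) = 0.6 * 4.2 / (1 + 0.88) = 1.34043
Sc = 1.34043 * 0.399795
Sc = 0.5359 m


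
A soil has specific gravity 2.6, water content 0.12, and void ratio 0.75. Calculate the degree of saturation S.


Using S = Gs * w / e
S = 2.6 * 0.12 / 0.75
S = 0.416


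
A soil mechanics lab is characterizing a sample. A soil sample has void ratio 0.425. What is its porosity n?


Using the relation n = e / (1 + e)
n = 0.425 / (1 + 0.425)
n = 0.425 / 1.425
n = 0.2982


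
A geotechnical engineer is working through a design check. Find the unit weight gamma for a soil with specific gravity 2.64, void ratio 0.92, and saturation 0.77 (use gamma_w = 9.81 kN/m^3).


Using gamma = gamma_w * (Gs + S*e) / (1 + e)
Numerator: Gs + S*e = 2.64 + 0.77*0.92 = 3.3484
Denominator: 1 + e = 1 + 0.92 = 1.92
gamma = 9.81 * 3.3484 / 1.92
gamma = 17.108 kN/m^3


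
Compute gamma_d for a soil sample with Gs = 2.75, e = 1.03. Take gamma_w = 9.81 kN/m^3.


Using gamma_d = Gs * gamma_w / (1 + e)
gamma_d = 2.75 * 9.81 / (1 + 1.03)
gamma_d = 2.75 * 9.81 / 2.03
gamma_d = 13.289 kN/m^3


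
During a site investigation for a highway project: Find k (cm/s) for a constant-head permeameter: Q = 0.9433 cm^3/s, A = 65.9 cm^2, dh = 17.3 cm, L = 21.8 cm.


Result: 0.018037 cm/s

Derivation:
Compute hydraulic gradient:
i = dh / L = 17.3 / 21.8 = 0.793578
Then apply Darcy's law:
k = Q / (A * i)
k = 0.9433 / (65.9 * 0.793578)
k = 0.9433 / 52.2968
k = 0.018037 cm/s


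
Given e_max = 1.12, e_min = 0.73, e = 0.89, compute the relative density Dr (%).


Result: 58.97 %

Derivation:
Using Dr = (e_max - e) / (e_max - e_min) * 100
e_max - e = 1.12 - 0.89 = 0.23
e_max - e_min = 1.12 - 0.73 = 0.39
Dr = 0.23 / 0.39 * 100
Dr = 58.97 %


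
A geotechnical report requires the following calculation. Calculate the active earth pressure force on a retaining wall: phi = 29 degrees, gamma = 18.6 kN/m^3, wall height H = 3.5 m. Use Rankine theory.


Compute active earth pressure coefficient:
Ka = tan^2(45 - phi/2) = tan^2(30.5) = 0.346974
Compute active force:
Pa = 0.5 * Ka * gamma * H^2
Pa = 0.5 * 0.346974 * 18.6 * 3.5^2
Pa = 39.53 kN/m


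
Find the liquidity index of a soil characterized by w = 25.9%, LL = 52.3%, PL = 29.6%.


First compute the plasticity index:
PI = LL - PL = 52.3 - 29.6 = 22.7
Then compute the liquidity index:
LI = (w - PL) / PI
LI = (25.9 - 29.6) / 22.7
LI = -0.163


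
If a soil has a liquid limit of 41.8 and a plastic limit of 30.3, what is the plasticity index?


Result: 11.5

Derivation:
Using PI = LL - PL
PI = 41.8 - 30.3
PI = 11.5


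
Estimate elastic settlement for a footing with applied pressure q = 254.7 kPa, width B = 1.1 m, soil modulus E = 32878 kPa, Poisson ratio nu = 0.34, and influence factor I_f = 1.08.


Using Se = q * B * (1 - nu^2) * I_f / E
1 - nu^2 = 1 - 0.34^2 = 0.8844
Se = 254.7 * 1.1 * 0.8844 * 1.08 / 32878
Se = 0.008139 m
Convert to mm: Se = 0.008139 * 1000 = 8.139 mm


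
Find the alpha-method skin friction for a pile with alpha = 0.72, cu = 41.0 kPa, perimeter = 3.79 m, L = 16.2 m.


Using Qs = alpha * cu * perimeter * L
Qs = 0.72 * 41.0 * 3.79 * 16.2
Qs = 1812.47 kN


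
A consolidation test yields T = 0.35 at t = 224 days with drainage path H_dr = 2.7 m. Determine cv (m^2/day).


Using cv = T * H_dr^2 / t
H_dr^2 = 2.7^2 = 7.29
cv = 0.35 * 7.29 / 224
cv = 0.01139 m^2/day


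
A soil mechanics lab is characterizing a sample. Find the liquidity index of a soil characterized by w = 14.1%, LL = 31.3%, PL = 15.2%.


Result: -0.068

Derivation:
First compute the plasticity index:
PI = LL - PL = 31.3 - 15.2 = 16.1
Then compute the liquidity index:
LI = (w - PL) / PI
LI = (14.1 - 15.2) / 16.1
LI = -0.068


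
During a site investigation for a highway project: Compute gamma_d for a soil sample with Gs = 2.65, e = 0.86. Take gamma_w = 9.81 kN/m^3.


Using gamma_d = Gs * gamma_w / (1 + e)
gamma_d = 2.65 * 9.81 / (1 + 0.86)
gamma_d = 2.65 * 9.81 / 1.86
gamma_d = 13.977 kN/m^3


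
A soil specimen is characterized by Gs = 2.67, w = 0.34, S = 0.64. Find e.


Using the relation e = Gs * w / S
e = 2.67 * 0.34 / 0.64
e = 1.4184


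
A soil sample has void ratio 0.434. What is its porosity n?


Result: 0.3026

Derivation:
Using the relation n = e / (1 + e)
n = 0.434 / (1 + 0.434)
n = 0.434 / 1.434
n = 0.3026


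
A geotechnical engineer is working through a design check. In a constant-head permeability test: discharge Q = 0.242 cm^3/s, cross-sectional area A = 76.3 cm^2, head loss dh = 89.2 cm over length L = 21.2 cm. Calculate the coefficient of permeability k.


Compute hydraulic gradient:
i = dh / L = 89.2 / 21.2 = 4.20755
Then apply Darcy's law:
k = Q / (A * i)
k = 0.242 / (76.3 * 4.20755)
k = 0.242 / 321.036
k = 0.000754 cm/s


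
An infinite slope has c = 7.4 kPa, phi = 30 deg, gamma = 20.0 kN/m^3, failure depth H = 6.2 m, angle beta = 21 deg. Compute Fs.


Using Fs = c / (gamma*H*sin(beta)*cos(beta)) + tan(phi)/tan(beta)
Cohesion contribution = 7.4 / (20.0*6.2*sin(21)*cos(21))
Cohesion contribution = 0.178373
Friction contribution = tan(30)/tan(21) = 1.50405
Fs = 0.178373 + 1.50405
Fs = 1.682


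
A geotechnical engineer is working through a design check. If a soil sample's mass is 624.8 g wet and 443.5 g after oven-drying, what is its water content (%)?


Using w = (m_wet - m_dry) / m_dry * 100
m_wet - m_dry = 624.8 - 443.5 = 181.3 g
w = 181.3 / 443.5 * 100
w = 40.88 %


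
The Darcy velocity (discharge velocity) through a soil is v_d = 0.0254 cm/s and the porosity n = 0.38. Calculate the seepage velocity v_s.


Using v_s = v_d / n
v_s = 0.0254 / 0.38
v_s = 0.06684 cm/s


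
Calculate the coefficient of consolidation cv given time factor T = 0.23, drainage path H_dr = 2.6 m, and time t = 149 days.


Using cv = T * H_dr^2 / t
H_dr^2 = 2.6^2 = 6.76
cv = 0.23 * 6.76 / 149
cv = 0.01043 m^2/day


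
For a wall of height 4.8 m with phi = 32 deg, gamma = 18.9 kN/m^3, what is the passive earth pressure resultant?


Result: 708.62 kN/m

Derivation:
Compute passive earth pressure coefficient:
Kp = tan^2(45 + phi/2) = tan^2(61.0) = 3.254588
Compute passive force:
Pp = 0.5 * Kp * gamma * H^2
Pp = 0.5 * 3.254588 * 18.9 * 4.8^2
Pp = 708.62 kN/m


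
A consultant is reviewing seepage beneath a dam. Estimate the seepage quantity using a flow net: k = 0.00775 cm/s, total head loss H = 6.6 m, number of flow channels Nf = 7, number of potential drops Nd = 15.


Result: 0.0002387 m^3/s per m

Derivation:
Convert k to m/s for unit consistency with H:
k = 0.00775 cm/s = 0.00775 / 100 m/s = 7.75e-05 m/s
Using q = k * H * Nf / Nd
Nf / Nd = 7 / 15 = 0.4667
q = 7.75e-05 * 6.6 * 0.4667
q = 0.0002387 m^3/s per m


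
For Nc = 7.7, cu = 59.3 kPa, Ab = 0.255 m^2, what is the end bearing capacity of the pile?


Using Qb = Nc * cu * Ab
Qb = 7.7 * 59.3 * 0.255
Qb = 116.44 kN


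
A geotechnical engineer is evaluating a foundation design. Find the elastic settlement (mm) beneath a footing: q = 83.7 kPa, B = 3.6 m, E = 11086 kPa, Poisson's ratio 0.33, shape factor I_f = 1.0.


Using Se = q * B * (1 - nu^2) * I_f / E
1 - nu^2 = 1 - 0.33^2 = 0.8911
Se = 83.7 * 3.6 * 0.8911 * 1.0 / 11086
Se = 0.024220 m
Convert to mm: Se = 0.024220 * 1000 = 24.22 mm
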